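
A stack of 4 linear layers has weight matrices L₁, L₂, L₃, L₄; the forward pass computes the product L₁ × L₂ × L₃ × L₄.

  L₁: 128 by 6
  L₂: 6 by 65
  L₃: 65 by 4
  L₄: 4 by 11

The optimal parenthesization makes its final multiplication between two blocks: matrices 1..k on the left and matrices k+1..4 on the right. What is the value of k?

3

Adjacent pairs: L₁L₂ = 128·6·65 = 49920; L₂L₃ = 6·65·4 = 1560; L₃L₄ = 65·4·11 = 2860.
Length 3: L₁..L₃: k=1: 0+1560+128·6·4=4632; k=2: 49920+0+128·65·4=83200 → min 4632 | L₂..L₄: k=2: 0+2860+6·65·11=7150; k=3: 1560+0+6·4·11=1824 → min 1824.
Top-level splits: k=1: (L₁..L₁)·(L₂..L₄) → 0+1824+128·6·11 = 10272; k=2: (L₁..L₂)·(L₃..L₄) → 49920+2860+128·65·11 = 144300; k=3: (L₁..L₃)·(L₄..L₄) → 4632+0+128·4·11 = 10264.
Best split is after L₃, i.e. k = 3.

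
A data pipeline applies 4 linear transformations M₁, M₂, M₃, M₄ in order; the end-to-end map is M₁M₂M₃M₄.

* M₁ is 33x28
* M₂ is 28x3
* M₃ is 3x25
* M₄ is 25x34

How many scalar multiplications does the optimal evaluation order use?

Adjacent pairs: M₁M₂ = 33·28·3 = 2772; M₂M₃ = 28·3·25 = 2100; M₃M₄ = 3·25·34 = 2550.
Length 3: M₁..M₃: k=1: 0+2100+33·28·25=25200; k=2: 2772+0+33·3·25=5247 → min 5247 | M₂..M₄: k=2: 0+2550+28·3·34=5406; k=3: 2100+0+28·25·34=25900 → min 5406.
Length 4: M₁..M₄: k=1: 0+5406+33·28·34=36822; k=2: 2772+2550+33·3·34=8688; k=3: 5247+0+33·25·34=33297 → min 8688.
Optimal order: ((M₁M₂)(M₃M₄)) with cost 8688.

8688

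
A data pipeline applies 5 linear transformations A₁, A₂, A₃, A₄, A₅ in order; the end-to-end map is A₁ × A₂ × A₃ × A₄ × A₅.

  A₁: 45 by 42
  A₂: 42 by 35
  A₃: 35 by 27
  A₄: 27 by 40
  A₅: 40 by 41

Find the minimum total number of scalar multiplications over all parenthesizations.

Adjacent pairs: A₁A₂ = 45·42·35 = 66150; A₂A₃ = 42·35·27 = 39690; A₃A₄ = 35·27·40 = 37800; A₄A₅ = 27·40·41 = 44280.
Length 3: A₁..A₃: k=1: 0+39690+45·42·27=90720; k=2: 66150+0+45·35·27=108675 → min 90720 | A₂..A₄: k=2: 0+37800+42·35·40=96600; k=3: 39690+0+42·27·40=85050 → min 85050 | A₃..A₅: k=3: 0+44280+35·27·41=83025; k=4: 37800+0+35·40·41=95200 → min 83025.
Length 4: A₁..A₄: k=1: 0+85050+45·42·40=160650; k=2: 66150+37800+45·35·40=166950; k=3: 90720+0+45·27·40=139320 → min 139320 | A₂..A₅: k=2: 0+83025+42·35·41=143295; k=3: 39690+44280+42·27·41=130464; k=4: 85050+0+42·40·41=153930 → min 130464.
Length 5: A₁..A₅: k=1: 0+130464+45·42·41=207954; k=2: 66150+83025+45·35·41=213750; k=3: 90720+44280+45·27·41=184815; k=4: 139320+0+45·40·41=213120 → min 184815.
Optimal order: ((A₁ × (A₂ × A₃)) × (A₄ × A₅)) with cost 184815.

184815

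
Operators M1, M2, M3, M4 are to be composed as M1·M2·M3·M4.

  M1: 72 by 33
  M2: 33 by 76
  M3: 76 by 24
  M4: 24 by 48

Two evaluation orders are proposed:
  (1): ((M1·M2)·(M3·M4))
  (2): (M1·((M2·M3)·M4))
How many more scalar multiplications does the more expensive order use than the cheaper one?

Order (1) = ((M1·M2)·(M3·M4)): (M1·M2): 72×33 by 33×76 → 72×76, cost 72·33·76 = 180576; (M3·M4): 76×24 by 24×48 → 76×48, cost 76·24·48 = 87552; ((M1·M2)·(M3·M4)): 72×76 by 76×48 → 72×48, cost 72·76·48 = 262656; cumulative 530784. Total 530784.
Order (2) = (M1·((M2·M3)·M4)): (M2·M3): 33×76 by 76×24 → 33×24, cost 33·76·24 = 60192; ((M2·M3)·M4): 33×24 by 24×48 → 33×48, cost 33·24·48 = 38016; cumulative 98208; (M1·((M2·M3)·M4)): 72×33 by 33×48 → 72×48, cost 72·33·48 = 114048; cumulative 212256. Total 212256.
Difference: |530784 − 212256| = 318528.

318528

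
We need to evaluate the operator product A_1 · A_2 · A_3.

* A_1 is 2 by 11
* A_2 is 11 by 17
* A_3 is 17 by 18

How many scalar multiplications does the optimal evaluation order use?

986

Order (A_1 · (A_2 · A_3)): (A_2 · A_3): 11×17 by 17×18 → 11×18, cost 11·17·18 = 3366; (A_1 · (A_2 · A_3)): 2×11 by 11×18 → 2×18, cost 2·11·18 = 396; cumulative 3762. Total 3762.
Order ((A_1 · A_2) · A_3): (A_1 · A_2): 2×11 by 11×17 → 2×17, cost 2·11·17 = 374; ((A_1 · A_2) · A_3): 2×17 by 17×18 → 2×18, cost 2·17·18 = 612; cumulative 986. Total 986.
Minimum: 986.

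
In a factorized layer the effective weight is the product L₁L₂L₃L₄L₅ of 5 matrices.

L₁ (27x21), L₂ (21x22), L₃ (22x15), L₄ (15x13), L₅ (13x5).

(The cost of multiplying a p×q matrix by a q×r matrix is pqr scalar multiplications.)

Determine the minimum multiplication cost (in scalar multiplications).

Adjacent pairs: L₁L₂ = 27·21·22 = 12474; L₂L₃ = 21·22·15 = 6930; L₃L₄ = 22·15·13 = 4290; L₄L₅ = 15·13·5 = 975.
Length 3: L₁..L₃: k=1: 0+6930+27·21·15=15435; k=2: 12474+0+27·22·15=21384 → min 15435 | L₂..L₄: k=2: 0+4290+21·22·13=10296; k=3: 6930+0+21·15·13=11025 → min 10296 | L₃..L₅: k=3: 0+975+22·15·5=2625; k=4: 4290+0+22·13·5=5720 → min 2625.
Length 4: L₁..L₄: k=1: 0+10296+27·21·13=17667; k=2: 12474+4290+27·22·13=24486; k=3: 15435+0+27·15·13=20700 → min 17667 | L₂..L₅: k=2: 0+2625+21·22·5=4935; k=3: 6930+975+21·15·5=9480; k=4: 10296+0+21·13·5=11661 → min 4935.
Length 5: L₁..L₅: k=1: 0+4935+27·21·5=7770; k=2: 12474+2625+27·22·5=18069; k=3: 15435+975+27·15·5=18435; k=4: 17667+0+27·13·5=19422 → min 7770.
Optimal order: (L₁(L₂(L₃(L₄L₅)))) with cost 7770.

7770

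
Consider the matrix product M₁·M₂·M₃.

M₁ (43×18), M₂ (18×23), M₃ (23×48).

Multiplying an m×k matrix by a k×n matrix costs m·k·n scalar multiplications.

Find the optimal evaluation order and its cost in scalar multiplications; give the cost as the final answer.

(M₁·(M₂·M₃)): cost 57024.
((M₁·M₂)·M₃): cost 65274.
Optimal: (M₁·(M₂·M₃)) with cost 57024.

57024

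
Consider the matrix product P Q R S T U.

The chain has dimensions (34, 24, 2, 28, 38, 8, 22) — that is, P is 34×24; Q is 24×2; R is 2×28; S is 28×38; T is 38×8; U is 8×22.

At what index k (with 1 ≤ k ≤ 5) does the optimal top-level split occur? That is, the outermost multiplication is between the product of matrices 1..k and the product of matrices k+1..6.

2

Adjacent pairs: PQ = 34·24·2 = 1632; QR = 24·2·28 = 1344; RS = 2·28·38 = 2128; ST = 28·38·8 = 8512; TU = 38·8·22 = 6688.
Length 3: P..R: k=1: 0+1344+34·24·28=24192; k=2: 1632+0+34·2·28=3536 → min 3536 | Q..S: k=2: 0+2128+24·2·38=3952; k=3: 1344+0+24·28·38=26880 → min 3952 | R..T: k=3: 0+8512+2·28·8=8960; k=4: 2128+0+2·38·8=2736 → min 2736 | S..U: k=4: 0+6688+28·38·22=30096; k=5: 8512+0+28·8·22=13440 → min 13440.
Length 4: P..S: k=1: 0+3952+34·24·38=34960; k=2: 1632+2128+34·2·38=6344; k=3: 3536+0+34·28·38=39712 → min 6344 | Q..T: k=2: 0+2736+24·2·8=3120; k=3: 1344+8512+24·28·8=15232; k=4: 3952+0+24·38·8=11248 → min 3120 | R..U: k=3: 0+13440+2·28·22=14672; k=4: 2128+6688+2·38·22=10488; k=5: 2736+0+2·8·22=3088 → min 3088.
Length 5: P..T: k=1: 0+3120+34·24·8=9648; k=2: 1632+2736+34·2·8=4912; k=3: 3536+8512+34·28·8=19664; k=4: 6344+0+34·38·8=16680 → min 4912 | Q..U: k=2: 0+3088+24·2·22=4144; k=3: 1344+13440+24·28·22=29568; k=4: 3952+6688+24·38·22=30704; k=5: 3120+0+24·8·22=7344 → min 4144.
Top-level splits: k=1: (P..P)·(Q..U) → 0+4144+34·24·22 = 22096; k=2: (P..Q)·(R..U) → 1632+3088+34·2·22 = 6216; k=3: (P..R)·(S..U) → 3536+13440+34·28·22 = 37920; k=4: (P..S)·(T..U) → 6344+6688+34·38·22 = 41456; k=5: (P..T)·(U..U) → 4912+0+34·8·22 = 10896.
Best split is after Q, i.e. k = 2.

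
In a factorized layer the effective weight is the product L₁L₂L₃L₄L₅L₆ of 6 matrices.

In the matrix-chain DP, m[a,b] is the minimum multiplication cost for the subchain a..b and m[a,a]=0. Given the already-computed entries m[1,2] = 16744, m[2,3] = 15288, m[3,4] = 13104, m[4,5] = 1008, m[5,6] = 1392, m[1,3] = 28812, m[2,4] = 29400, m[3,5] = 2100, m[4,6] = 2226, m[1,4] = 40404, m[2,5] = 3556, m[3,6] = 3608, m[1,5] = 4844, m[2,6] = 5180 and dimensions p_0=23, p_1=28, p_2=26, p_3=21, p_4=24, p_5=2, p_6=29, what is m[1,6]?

m[1,6] = min over k∈[1,5] of m[1,k]+m[k+1,6]+p_{0}·p_k·p_{6}.
k=1: 0 + 5180 + 23·28·29 = 23856; k=2: 16744 + 3608 + 23·26·29 = 37694; k=3: 28812 + 2226 + 23·21·29 = 45045; k=4: 40404 + 1392 + 23·24·29 = 57804; k=5: 4844 + 0 + 23·2·29 = 6178.
Minimum: 6178 at k=5.

6178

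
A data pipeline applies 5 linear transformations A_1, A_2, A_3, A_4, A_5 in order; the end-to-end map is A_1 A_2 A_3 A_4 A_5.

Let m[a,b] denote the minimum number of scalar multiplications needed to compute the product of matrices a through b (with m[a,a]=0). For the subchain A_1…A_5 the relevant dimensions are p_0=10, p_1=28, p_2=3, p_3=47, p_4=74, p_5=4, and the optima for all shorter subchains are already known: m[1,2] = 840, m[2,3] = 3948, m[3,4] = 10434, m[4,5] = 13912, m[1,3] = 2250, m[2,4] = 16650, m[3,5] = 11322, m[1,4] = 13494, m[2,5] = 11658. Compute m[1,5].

m[1,5] = min over k∈[1,4] of m[1,k]+m[k+1,5]+p_{0}·p_k·p_{5}.
k=1: 0 + 11658 + 10·28·4 = 12778; k=2: 840 + 11322 + 10·3·4 = 12282; k=3: 2250 + 13912 + 10·47·4 = 18042; k=4: 13494 + 0 + 10·74·4 = 16454.
Minimum: 12282 at k=2.

12282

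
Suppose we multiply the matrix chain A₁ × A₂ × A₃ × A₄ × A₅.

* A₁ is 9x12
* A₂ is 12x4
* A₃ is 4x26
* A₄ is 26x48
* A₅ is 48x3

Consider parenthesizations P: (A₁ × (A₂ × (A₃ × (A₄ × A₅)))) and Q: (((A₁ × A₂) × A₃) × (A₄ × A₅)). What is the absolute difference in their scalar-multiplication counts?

Order P = (A₁ × (A₂ × (A₃ × (A₄ × A₅)))): (A₄ × A₅): 26×48 by 48×3 → 26×3, cost 26·48·3 = 3744; (A₃ × (A₄ × A₅)): 4×26 by 26×3 → 4×3, cost 4·26·3 = 312; cumulative 4056; (A₂ × (A₃ × (A₄ × A₅))): 12×4 by 4×3 → 12×3, cost 12·4·3 = 144; cumulative 4200; (A₁ × (A₂ × (A₃ × (A₄ × A₅)))): 9×12 by 12×3 → 9×3, cost 9·12·3 = 324; cumulative 4524. Total 4524.
Order Q = (((A₁ × A₂) × A₃) × (A₄ × A₅)): (A₁ × A₂): 9×12 by 12×4 → 9×4, cost 9·12·4 = 432; ((A₁ × A₂) × A₃): 9×4 by 4×26 → 9×26, cost 9·4·26 = 936; cumulative 1368; (A₄ × A₅): 26×48 by 48×3 → 26×3, cost 26·48·3 = 3744; (((A₁ × A₂) × A₃) × (A₄ × A₅)): 9×26 by 26×3 → 9×3, cost 9·26·3 = 702; cumulative 5814. Total 5814.
Difference: |4524 − 5814| = 1290.

1290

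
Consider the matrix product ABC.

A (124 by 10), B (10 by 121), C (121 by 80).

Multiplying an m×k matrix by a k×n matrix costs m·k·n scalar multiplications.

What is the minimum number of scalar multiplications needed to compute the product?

Order (A(BC)): (BC): 10×121 by 121×80 → 10×80, cost 10·121·80 = 96800; (A(BC)): 124×10 by 10×80 → 124×80, cost 124·10·80 = 99200; cumulative 196000. Total 196000.
Order ((AB)C): (AB): 124×10 by 10×121 → 124×121, cost 124·10·121 = 150040; ((AB)C): 124×121 by 121×80 → 124×80, cost 124·121·80 = 1200320; cumulative 1350360. Total 1350360.
Minimum: 196000.

196000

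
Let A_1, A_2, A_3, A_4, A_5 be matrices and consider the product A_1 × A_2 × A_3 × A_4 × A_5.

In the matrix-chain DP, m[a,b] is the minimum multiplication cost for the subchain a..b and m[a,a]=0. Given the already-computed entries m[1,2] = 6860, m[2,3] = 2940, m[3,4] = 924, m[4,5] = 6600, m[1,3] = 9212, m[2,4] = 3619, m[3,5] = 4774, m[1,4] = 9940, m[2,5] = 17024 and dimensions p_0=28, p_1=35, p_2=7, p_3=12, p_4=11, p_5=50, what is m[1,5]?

21434

m[1,5] = min over k∈[1,4] of m[1,k]+m[k+1,5]+p_{0}·p_k·p_{5}.
k=1: 0 + 17024 + 28·35·50 = 66024; k=2: 6860 + 4774 + 28·7·50 = 21434; k=3: 9212 + 6600 + 28·12·50 = 32612; k=4: 9940 + 0 + 28·11·50 = 25340.
Minimum: 21434 at k=2.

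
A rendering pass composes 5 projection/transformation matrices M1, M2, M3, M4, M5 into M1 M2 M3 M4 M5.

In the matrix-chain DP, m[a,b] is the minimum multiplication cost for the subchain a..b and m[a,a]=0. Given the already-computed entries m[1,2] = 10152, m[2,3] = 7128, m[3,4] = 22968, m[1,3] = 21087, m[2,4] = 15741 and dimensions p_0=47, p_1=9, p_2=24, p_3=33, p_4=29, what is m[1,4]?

m[1,4] = min over k∈[1,3] of m[1,k]+m[k+1,4]+p_{0}·p_k·p_{4}.
k=1: 0 + 15741 + 47·9·29 = 28008; k=2: 10152 + 22968 + 47·24·29 = 65832; k=3: 21087 + 0 + 47·33·29 = 66066.
Minimum: 28008 at k=1.

28008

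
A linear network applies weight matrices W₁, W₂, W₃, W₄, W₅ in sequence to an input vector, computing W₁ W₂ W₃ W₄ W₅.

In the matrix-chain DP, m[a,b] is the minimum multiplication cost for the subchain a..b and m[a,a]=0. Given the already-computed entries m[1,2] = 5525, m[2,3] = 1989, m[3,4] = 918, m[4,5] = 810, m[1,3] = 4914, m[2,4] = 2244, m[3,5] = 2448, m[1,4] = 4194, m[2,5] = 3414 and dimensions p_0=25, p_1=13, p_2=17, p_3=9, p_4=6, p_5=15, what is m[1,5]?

6444

m[1,5] = min over k∈[1,4] of m[1,k]+m[k+1,5]+p_{0}·p_k·p_{5}.
k=1: 0 + 3414 + 25·13·15 = 8289; k=2: 5525 + 2448 + 25·17·15 = 14348; k=3: 4914 + 810 + 25·9·15 = 9099; k=4: 4194 + 0 + 25·6·15 = 6444.
Minimum: 6444 at k=4.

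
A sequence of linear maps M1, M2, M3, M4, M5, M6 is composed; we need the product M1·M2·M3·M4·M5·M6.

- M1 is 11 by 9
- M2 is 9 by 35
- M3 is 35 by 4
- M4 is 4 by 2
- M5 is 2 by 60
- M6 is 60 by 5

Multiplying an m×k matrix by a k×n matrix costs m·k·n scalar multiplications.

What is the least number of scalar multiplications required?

Adjacent pairs: M1M2 = 11·9·35 = 3465; M2M3 = 9·35·4 = 1260; M3M4 = 35·4·2 = 280; M4M5 = 4·2·60 = 480; M5M6 = 2·60·5 = 600.
Length 3: M1..M3: k=1: 0+1260+11·9·4=1656; k=2: 3465+0+11·35·4=5005 → min 1656 | M2..M4: k=2: 0+280+9·35·2=910; k=3: 1260+0+9·4·2=1332 → min 910 | M3..M5: k=3: 0+480+35·4·60=8880; k=4: 280+0+35·2·60=4480 → min 4480 | M4..M6: k=4: 0+600+4·2·5=640; k=5: 480+0+4·60·5=1680 → min 640.
Length 4: M1..M4: k=1: 0+910+11·9·2=1108; k=2: 3465+280+11·35·2=4515; k=3: 1656+0+11·4·2=1744 → min 1108 | M2..M5: k=2: 0+4480+9·35·60=23380; k=3: 1260+480+9·4·60=3900; k=4: 910+0+9·2·60=1990 → min 1990 | M3..M6: k=3: 0+640+35·4·5=1340; k=4: 280+600+35·2·5=1230; k=5: 4480+0+35·60·5=14980 → min 1230.
Length 5: M1..M5: k=1: 0+1990+11·9·60=7930; k=2: 3465+4480+11·35·60=31045; k=3: 1656+480+11·4·60=4776; k=4: 1108+0+11·2·60=2428 → min 2428 | M2..M6: k=2: 0+1230+9·35·5=2805; k=3: 1260+640+9·4·5=2080; k=4: 910+600+9·2·5=1600; k=5: 1990+0+9·60·5=4690 → min 1600.
Length 6: M1..M6: k=1: 0+1600+11·9·5=2095; k=2: 3465+1230+11·35·5=6620; k=3: 1656+640+11·4·5=2516; k=4: 1108+600+11·2·5=1818; k=5: 2428+0+11·60·5=5728 → min 1818.
Optimal order: ((M1·(M2·(M3·M4)))·(M5·M6)) with cost 1818.

1818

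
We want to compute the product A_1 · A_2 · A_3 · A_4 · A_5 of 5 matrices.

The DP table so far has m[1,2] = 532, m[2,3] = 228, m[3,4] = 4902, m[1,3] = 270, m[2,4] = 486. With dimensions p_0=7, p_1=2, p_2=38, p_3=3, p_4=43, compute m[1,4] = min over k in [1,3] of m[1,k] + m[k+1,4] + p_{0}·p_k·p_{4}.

m[1,4] = min over k∈[1,3] of m[1,k]+m[k+1,4]+p_{0}·p_k·p_{4}.
k=1: 0 + 486 + 7·2·43 = 1088; k=2: 532 + 4902 + 7·38·43 = 16872; k=3: 270 + 0 + 7·3·43 = 1173.
Minimum: 1088 at k=1.

1088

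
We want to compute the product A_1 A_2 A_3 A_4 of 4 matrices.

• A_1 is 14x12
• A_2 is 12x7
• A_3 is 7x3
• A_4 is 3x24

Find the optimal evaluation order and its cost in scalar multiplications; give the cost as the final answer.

Adjacent pairs: A_1A_2 = 14·12·7 = 1176; A_2A_3 = 12·7·3 = 252; A_3A_4 = 7·3·24 = 504.
Length 3: A_1..A_3: k=1: 0+252+14·12·3=756; k=2: 1176+0+14·7·3=1470 → min 756 | A_2..A_4: k=2: 0+504+12·7·24=2520; k=3: 252+0+12·3·24=1116 → min 1116.
Length 4: A_1..A_4: k=1: 0+1116+14·12·24=5148; k=2: 1176+504+14·7·24=4032; k=3: 756+0+14·3·24=1764 → min 1764.
Optimal parenthesization: ((A_1 (A_2 A_3)) A_4) with cost 1764.

1764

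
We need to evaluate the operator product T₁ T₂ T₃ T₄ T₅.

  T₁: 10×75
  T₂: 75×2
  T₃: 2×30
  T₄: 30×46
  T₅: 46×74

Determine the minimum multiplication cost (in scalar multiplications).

12548

Adjacent pairs: T₁T₂ = 10·75·2 = 1500; T₂T₃ = 75·2·30 = 4500; T₃T₄ = 2·30·46 = 2760; T₄T₅ = 30·46·74 = 102120.
Length 3: T₁..T₃: k=1: 0+4500+10·75·30=27000; k=2: 1500+0+10·2·30=2100 → min 2100 | T₂..T₄: k=2: 0+2760+75·2·46=9660; k=3: 4500+0+75·30·46=108000 → min 9660 | T₃..T₅: k=3: 0+102120+2·30·74=106560; k=4: 2760+0+2·46·74=9568 → min 9568.
Length 4: T₁..T₄: k=1: 0+9660+10·75·46=44160; k=2: 1500+2760+10·2·46=5180; k=3: 2100+0+10·30·46=15900 → min 5180 | T₂..T₅: k=2: 0+9568+75·2·74=20668; k=3: 4500+102120+75·30·74=273120; k=4: 9660+0+75·46·74=264960 → min 20668.
Length 5: T₁..T₅: k=1: 0+20668+10·75·74=76168; k=2: 1500+9568+10·2·74=12548; k=3: 2100+102120+10·30·74=126420; k=4: 5180+0+10·46·74=39220 → min 12548.
Optimal order: ((T₁ T₂) ((T₃ T₄) T₅)) with cost 12548.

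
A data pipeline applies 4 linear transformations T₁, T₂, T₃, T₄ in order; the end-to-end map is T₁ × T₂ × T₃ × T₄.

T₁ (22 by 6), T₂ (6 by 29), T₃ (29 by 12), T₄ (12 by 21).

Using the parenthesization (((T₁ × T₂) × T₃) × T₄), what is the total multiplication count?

17028

(T₁ × T₂): 22×6 by 6×29 → 22×29, cost 22·6·29 = 3828
((T₁ × T₂) × T₃): 22×29 by 29×12 → 22×12, cost 22·29·12 = 7656; cumulative 11484
(((T₁ × T₂) × T₃) × T₄): 22×12 by 12×21 → 22×21, cost 22·12·21 = 5544; cumulative 17028
Total: 17028 scalar multiplications.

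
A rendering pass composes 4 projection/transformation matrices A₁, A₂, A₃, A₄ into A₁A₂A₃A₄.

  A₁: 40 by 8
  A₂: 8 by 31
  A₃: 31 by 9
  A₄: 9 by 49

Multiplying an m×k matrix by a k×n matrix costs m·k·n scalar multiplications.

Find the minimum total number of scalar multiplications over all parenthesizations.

Adjacent pairs: A₁A₂ = 40·8·31 = 9920; A₂A₃ = 8·31·9 = 2232; A₃A₄ = 31·9·49 = 13671.
Length 3: A₁..A₃: k=1: 0+2232+40·8·9=5112; k=2: 9920+0+40·31·9=21080 → min 5112 | A₂..A₄: k=2: 0+13671+8·31·49=25823; k=3: 2232+0+8·9·49=5760 → min 5760.
Length 4: A₁..A₄: k=1: 0+5760+40·8·49=21440; k=2: 9920+13671+40·31·49=84351; k=3: 5112+0+40·9·49=22752 → min 21440.
Optimal order: (A₁((A₂A₃)A₄)) with cost 21440.

21440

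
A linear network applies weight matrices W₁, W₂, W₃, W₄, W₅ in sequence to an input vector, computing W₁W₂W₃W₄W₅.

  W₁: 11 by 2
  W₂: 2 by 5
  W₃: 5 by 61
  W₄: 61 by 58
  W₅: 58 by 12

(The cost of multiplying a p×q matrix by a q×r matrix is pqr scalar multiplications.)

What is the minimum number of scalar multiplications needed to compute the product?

Adjacent pairs: W₁W₂ = 11·2·5 = 110; W₂W₃ = 2·5·61 = 610; W₃W₄ = 5·61·58 = 17690; W₄W₅ = 61·58·12 = 42456.
Length 3: W₁..W₃: k=1: 0+610+11·2·61=1952; k=2: 110+0+11·5·61=3465 → min 1952 | W₂..W₄: k=2: 0+17690+2·5·58=18270; k=3: 610+0+2·61·58=7686 → min 7686 | W₃..W₅: k=3: 0+42456+5·61·12=46116; k=4: 17690+0+5·58·12=21170 → min 21170.
Length 4: W₁..W₄: k=1: 0+7686+11·2·58=8962; k=2: 110+17690+11·5·58=20990; k=3: 1952+0+11·61·58=40870 → min 8962 | W₂..W₅: k=2: 0+21170+2·5·12=21290; k=3: 610+42456+2·61·12=44530; k=4: 7686+0+2·58·12=9078 → min 9078.
Length 5: W₁..W₅: k=1: 0+9078+11·2·12=9342; k=2: 110+21170+11·5·12=21940; k=3: 1952+42456+11·61·12=52460; k=4: 8962+0+11·58·12=16618 → min 9342.
Optimal order: (W₁(((W₂W₃)W₄)W₅)) with cost 9342.

9342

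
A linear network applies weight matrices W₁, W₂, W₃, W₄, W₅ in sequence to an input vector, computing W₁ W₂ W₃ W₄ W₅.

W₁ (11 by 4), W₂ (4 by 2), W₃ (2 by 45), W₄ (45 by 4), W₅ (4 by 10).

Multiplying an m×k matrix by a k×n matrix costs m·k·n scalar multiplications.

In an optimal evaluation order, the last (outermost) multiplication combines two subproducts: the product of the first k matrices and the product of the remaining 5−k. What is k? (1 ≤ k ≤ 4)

Adjacent pairs: W₁W₂ = 11·4·2 = 88; W₂W₃ = 4·2·45 = 360; W₃W₄ = 2·45·4 = 360; W₄W₅ = 45·4·10 = 1800.
Length 3: W₁..W₃: k=1: 0+360+11·4·45=2340; k=2: 88+0+11·2·45=1078 → min 1078 | W₂..W₄: k=2: 0+360+4·2·4=392; k=3: 360+0+4·45·4=1080 → min 392 | W₃..W₅: k=3: 0+1800+2·45·10=2700; k=4: 360+0+2·4·10=440 → min 440.
Length 4: W₁..W₄: k=1: 0+392+11·4·4=568; k=2: 88+360+11·2·4=536; k=3: 1078+0+11·45·4=3058 → min 536 | W₂..W₅: k=2: 0+440+4·2·10=520; k=3: 360+1800+4·45·10=3960; k=4: 392+0+4·4·10=552 → min 520.
Top-level splits: k=1: (W₁..W₁)·(W₂..W₅) → 0+520+11·4·10 = 960; k=2: (W₁..W₂)·(W₃..W₅) → 88+440+11·2·10 = 748; k=3: (W₁..W₃)·(W₄..W₅) → 1078+1800+11·45·10 = 7828; k=4: (W₁..W₄)·(W₅..W₅) → 536+0+11·4·10 = 976.
Best split is after W₂, i.e. k = 2.

2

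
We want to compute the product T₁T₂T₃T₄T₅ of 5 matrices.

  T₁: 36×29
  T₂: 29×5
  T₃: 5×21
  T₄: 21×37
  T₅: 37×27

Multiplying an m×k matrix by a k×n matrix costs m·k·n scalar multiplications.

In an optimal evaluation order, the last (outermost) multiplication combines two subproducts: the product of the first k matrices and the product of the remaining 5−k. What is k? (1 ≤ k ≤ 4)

2

Adjacent pairs: T₁T₂ = 36·29·5 = 5220; T₂T₃ = 29·5·21 = 3045; T₃T₄ = 5·21·37 = 3885; T₄T₅ = 21·37·27 = 20979.
Length 3: T₁..T₃: k=1: 0+3045+36·29·21=24969; k=2: 5220+0+36·5·21=9000 → min 9000 | T₂..T₄: k=2: 0+3885+29·5·37=9250; k=3: 3045+0+29·21·37=25578 → min 9250 | T₃..T₅: k=3: 0+20979+5·21·27=23814; k=4: 3885+0+5·37·27=8880 → min 8880.
Length 4: T₁..T₄: k=1: 0+9250+36·29·37=47878; k=2: 5220+3885+36·5·37=15765; k=3: 9000+0+36·21·37=36972 → min 15765 | T₂..T₅: k=2: 0+8880+29·5·27=12795; k=3: 3045+20979+29·21·27=40467; k=4: 9250+0+29·37·27=38221 → min 12795.
Top-level splits: k=1: (T₁..T₁)·(T₂..T₅) → 0+12795+36·29·27 = 40983; k=2: (T₁..T₂)·(T₃..T₅) → 5220+8880+36·5·27 = 18960; k=3: (T₁..T₃)·(T₄..T₅) → 9000+20979+36·21·27 = 50391; k=4: (T₁..T₄)·(T₅..T₅) → 15765+0+36·37·27 = 51729.
Best split is after T₂, i.e. k = 2.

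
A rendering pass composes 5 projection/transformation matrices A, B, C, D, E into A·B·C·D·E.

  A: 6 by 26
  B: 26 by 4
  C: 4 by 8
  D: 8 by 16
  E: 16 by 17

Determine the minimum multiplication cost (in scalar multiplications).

2632

Adjacent pairs: AB = 6·26·4 = 624; BC = 26·4·8 = 832; CD = 4·8·16 = 512; DE = 8·16·17 = 2176.
Length 3: A..C: k=1: 0+832+6·26·8=2080; k=2: 624+0+6·4·8=816 → min 816 | B..D: k=2: 0+512+26·4·16=2176; k=3: 832+0+26·8·16=4160 → min 2176 | C..E: k=3: 0+2176+4·8·17=2720; k=4: 512+0+4·16·17=1600 → min 1600.
Length 4: A..D: k=1: 0+2176+6·26·16=4672; k=2: 624+512+6·4·16=1520; k=3: 816+0+6·8·16=1584 → min 1520 | B..E: k=2: 0+1600+26·4·17=3368; k=3: 832+2176+26·8·17=6544; k=4: 2176+0+26·16·17=9248 → min 3368.
Length 5: A..E: k=1: 0+3368+6·26·17=6020; k=2: 624+1600+6·4·17=2632; k=3: 816+2176+6·8·17=3808; k=4: 1520+0+6·16·17=3152 → min 2632.
Optimal order: ((A·B)·((C·D)·E)) with cost 2632.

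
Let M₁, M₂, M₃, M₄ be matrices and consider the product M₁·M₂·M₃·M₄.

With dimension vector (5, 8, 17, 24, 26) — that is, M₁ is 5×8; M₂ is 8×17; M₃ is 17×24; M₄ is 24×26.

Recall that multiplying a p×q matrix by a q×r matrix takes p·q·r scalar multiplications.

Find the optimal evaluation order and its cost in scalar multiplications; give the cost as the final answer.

Adjacent pairs: M₁M₂ = 5·8·17 = 680; M₂M₃ = 8·17·24 = 3264; M₃M₄ = 17·24·26 = 10608.
Length 3: M₁..M₃: k=1: 0+3264+5·8·24=4224; k=2: 680+0+5·17·24=2720 → min 2720 | M₂..M₄: k=2: 0+10608+8·17·26=14144; k=3: 3264+0+8·24·26=8256 → min 8256.
Length 4: M₁..M₄: k=1: 0+8256+5·8·26=9296; k=2: 680+10608+5·17·26=13498; k=3: 2720+0+5·24·26=5840 → min 5840.
Optimal parenthesization: (((M₁·M₂)·M₃)·M₄) with cost 5840.

5840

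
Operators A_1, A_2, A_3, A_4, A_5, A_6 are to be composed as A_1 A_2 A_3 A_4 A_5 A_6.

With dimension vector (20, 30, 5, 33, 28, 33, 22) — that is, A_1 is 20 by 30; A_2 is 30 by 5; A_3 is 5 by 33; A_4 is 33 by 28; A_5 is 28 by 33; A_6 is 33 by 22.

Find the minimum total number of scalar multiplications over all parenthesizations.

18070

Adjacent pairs: A_1A_2 = 20·30·5 = 3000; A_2A_3 = 30·5·33 = 4950; A_3A_4 = 5·33·28 = 4620; A_4A_5 = 33·28·33 = 30492; A_5A_6 = 28·33·22 = 20328.
Length 3: A_1..A_3: k=1: 0+4950+20·30·33=24750; k=2: 3000+0+20·5·33=6300 → min 6300 | A_2..A_4: k=2: 0+4620+30·5·28=8820; k=3: 4950+0+30·33·28=32670 → min 8820 | A_3..A_5: k=3: 0+30492+5·33·33=35937; k=4: 4620+0+5·28·33=9240 → min 9240 | A_4..A_6: k=4: 0+20328+33·28·22=40656; k=5: 30492+0+33·33·22=54450 → min 40656.
Length 4: A_1..A_4: k=1: 0+8820+20·30·28=25620; k=2: 3000+4620+20·5·28=10420; k=3: 6300+0+20·33·28=24780 → min 10420 | A_2..A_5: k=2: 0+9240+30·5·33=14190; k=3: 4950+30492+30·33·33=68112; k=4: 8820+0+30·28·33=36540 → min 14190 | A_3..A_6: k=3: 0+40656+5·33·22=44286; k=4: 4620+20328+5·28·22=28028; k=5: 9240+0+5·33·22=12870 → min 12870.
Length 5: A_1..A_5: k=1: 0+14190+20·30·33=33990; k=2: 3000+9240+20·5·33=15540; k=3: 6300+30492+20·33·33=58572; k=4: 10420+0+20·28·33=28900 → min 15540 | A_2..A_6: k=2: 0+12870+30·5·22=16170; k=3: 4950+40656+30·33·22=67386; k=4: 8820+20328+30·28·22=47628; k=5: 14190+0+30·33·22=35970 → min 16170.
Length 6: A_1..A_6: k=1: 0+16170+20·30·22=29370; k=2: 3000+12870+20·5·22=18070; k=3: 6300+40656+20·33·22=61476; k=4: 10420+20328+20·28·22=43068; k=5: 15540+0+20·33·22=30060 → min 18070.
Optimal order: ((A_1 A_2) (((A_3 A_4) A_5) A_6)) with cost 18070.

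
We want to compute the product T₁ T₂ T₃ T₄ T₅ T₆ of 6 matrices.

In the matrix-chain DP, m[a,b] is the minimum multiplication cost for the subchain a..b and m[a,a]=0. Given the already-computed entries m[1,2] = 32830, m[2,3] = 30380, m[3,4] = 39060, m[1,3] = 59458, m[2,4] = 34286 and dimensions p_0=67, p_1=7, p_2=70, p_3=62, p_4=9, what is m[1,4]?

m[1,4] = min over k∈[1,3] of m[1,k]+m[k+1,4]+p_{0}·p_k·p_{4}.
k=1: 0 + 34286 + 67·7·9 = 38507; k=2: 32830 + 39060 + 67·70·9 = 114100; k=3: 59458 + 0 + 67·62·9 = 96844.
Minimum: 38507 at k=1.

38507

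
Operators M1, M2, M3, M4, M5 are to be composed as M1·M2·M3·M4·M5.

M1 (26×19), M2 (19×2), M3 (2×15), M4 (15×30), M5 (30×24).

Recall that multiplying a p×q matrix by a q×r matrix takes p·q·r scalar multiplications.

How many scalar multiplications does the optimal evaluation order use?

Adjacent pairs: M1M2 = 26·19·2 = 988; M2M3 = 19·2·15 = 570; M3M4 = 2·15·30 = 900; M4M5 = 15·30·24 = 10800.
Length 3: M1..M3: k=1: 0+570+26·19·15=7980; k=2: 988+0+26·2·15=1768 → min 1768 | M2..M4: k=2: 0+900+19·2·30=2040; k=3: 570+0+19·15·30=9120 → min 2040 | M3..M5: k=3: 0+10800+2·15·24=11520; k=4: 900+0+2·30·24=2340 → min 2340.
Length 4: M1..M4: k=1: 0+2040+26·19·30=16860; k=2: 988+900+26·2·30=3448; k=3: 1768+0+26·15·30=13468 → min 3448 | M2..M5: k=2: 0+2340+19·2·24=3252; k=3: 570+10800+19·15·24=18210; k=4: 2040+0+19·30·24=15720 → min 3252.
Length 5: M1..M5: k=1: 0+3252+26·19·24=15108; k=2: 988+2340+26·2·24=4576; k=3: 1768+10800+26·15·24=21928; k=4: 3448+0+26·30·24=22168 → min 4576.
Optimal order: ((M1·M2)·((M3·M4)·M5)) with cost 4576.

4576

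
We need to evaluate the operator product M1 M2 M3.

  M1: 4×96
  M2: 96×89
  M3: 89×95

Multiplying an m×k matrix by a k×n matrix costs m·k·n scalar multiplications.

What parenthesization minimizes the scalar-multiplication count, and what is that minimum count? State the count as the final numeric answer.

(M1 (M2 M3)): cost 848160.
((M1 M2) M3): cost 67996.
Optimal: ((M1 M2) M3) with cost 67996.

67996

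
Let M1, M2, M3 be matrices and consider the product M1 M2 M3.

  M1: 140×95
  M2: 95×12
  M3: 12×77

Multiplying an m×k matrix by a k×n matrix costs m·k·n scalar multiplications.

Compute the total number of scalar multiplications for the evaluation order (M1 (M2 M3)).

(M2 M3): 95×12 by 12×77 → 95×77, cost 95·12·77 = 87780
(M1 (M2 M3)): 140×95 by 95×77 → 140×77, cost 140·95·77 = 1024100; cumulative 1111880
Total: 1111880 scalar multiplications.

1111880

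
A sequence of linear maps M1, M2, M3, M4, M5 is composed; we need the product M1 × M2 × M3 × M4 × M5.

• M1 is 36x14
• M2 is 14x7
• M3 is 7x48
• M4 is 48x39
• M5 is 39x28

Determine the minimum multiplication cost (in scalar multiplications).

31332

Adjacent pairs: M1M2 = 36·14·7 = 3528; M2M3 = 14·7·48 = 4704; M3M4 = 7·48·39 = 13104; M4M5 = 48·39·28 = 52416.
Length 3: M1..M3: k=1: 0+4704+36·14·48=28896; k=2: 3528+0+36·7·48=15624 → min 15624 | M2..M4: k=2: 0+13104+14·7·39=16926; k=3: 4704+0+14·48·39=30912 → min 16926 | M3..M5: k=3: 0+52416+7·48·28=61824; k=4: 13104+0+7·39·28=20748 → min 20748.
Length 4: M1..M4: k=1: 0+16926+36·14·39=36582; k=2: 3528+13104+36·7·39=26460; k=3: 15624+0+36·48·39=83016 → min 26460 | M2..M5: k=2: 0+20748+14·7·28=23492; k=3: 4704+52416+14·48·28=75936; k=4: 16926+0+14·39·28=32214 → min 23492.
Length 5: M1..M5: k=1: 0+23492+36·14·28=37604; k=2: 3528+20748+36·7·28=31332; k=3: 15624+52416+36·48·28=116424; k=4: 26460+0+36·39·28=65772 → min 31332.
Optimal order: ((M1 × M2) × ((M3 × M4) × M5)) with cost 31332.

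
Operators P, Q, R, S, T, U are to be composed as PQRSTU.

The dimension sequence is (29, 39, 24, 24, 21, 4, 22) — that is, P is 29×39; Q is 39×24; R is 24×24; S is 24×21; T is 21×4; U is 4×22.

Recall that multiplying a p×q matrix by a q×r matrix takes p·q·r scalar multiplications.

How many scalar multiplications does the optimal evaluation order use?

15140

Adjacent pairs: PQ = 29·39·24 = 27144; QR = 39·24·24 = 22464; RS = 24·24·21 = 12096; ST = 24·21·4 = 2016; TU = 21·4·22 = 1848.
Length 3: P..R: k=1: 0+22464+29·39·24=49608; k=2: 27144+0+29·24·24=43848 → min 43848 | Q..S: k=2: 0+12096+39·24·21=31752; k=3: 22464+0+39·24·21=42120 → min 31752 | R..T: k=3: 0+2016+24·24·4=4320; k=4: 12096+0+24·21·4=14112 → min 4320 | S..U: k=4: 0+1848+24·21·22=12936; k=5: 2016+0+24·4·22=4128 → min 4128.
Length 4: P..S: k=1: 0+31752+29·39·21=55503; k=2: 27144+12096+29·24·21=53856; k=3: 43848+0+29·24·21=58464 → min 53856 | Q..T: k=2: 0+4320+39·24·4=8064; k=3: 22464+2016+39·24·4=28224; k=4: 31752+0+39·21·4=35028 → min 8064 | R..U: k=3: 0+4128+24·24·22=16800; k=4: 12096+1848+24·21·22=25032; k=5: 4320+0+24·4·22=6432 → min 6432.
Length 5: P..T: k=1: 0+8064+29·39·4=12588; k=2: 27144+4320+29·24·4=34248; k=3: 43848+2016+29·24·4=48648; k=4: 53856+0+29·21·4=56292 → min 12588 | Q..U: k=2: 0+6432+39·24·22=27024; k=3: 22464+4128+39·24·22=47184; k=4: 31752+1848+39·21·22=51618; k=5: 8064+0+39·4·22=11496 → min 11496.
Length 6: P..U: k=1: 0+11496+29·39·22=36378; k=2: 27144+6432+29·24·22=48888; k=3: 43848+4128+29·24·22=63288; k=4: 53856+1848+29·21·22=69102; k=5: 12588+0+29·4·22=15140 → min 15140.
Optimal order: ((P(Q(R(ST))))U) with cost 15140.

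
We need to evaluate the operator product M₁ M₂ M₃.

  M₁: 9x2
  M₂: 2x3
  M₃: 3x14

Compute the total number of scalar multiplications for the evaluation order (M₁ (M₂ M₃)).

336

(M₂ M₃): 2×3 by 3×14 → 2×14, cost 2·3·14 = 84
(M₁ (M₂ M₃)): 9×2 by 2×14 → 9×14, cost 9·2·14 = 252; cumulative 336
Total: 336 scalar multiplications.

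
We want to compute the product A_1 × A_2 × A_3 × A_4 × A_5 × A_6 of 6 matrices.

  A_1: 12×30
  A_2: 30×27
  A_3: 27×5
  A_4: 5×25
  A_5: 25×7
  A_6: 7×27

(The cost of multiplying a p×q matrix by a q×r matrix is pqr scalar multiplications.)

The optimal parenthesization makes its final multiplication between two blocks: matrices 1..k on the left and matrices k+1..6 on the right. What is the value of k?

3

Adjacent pairs: A_1A_2 = 12·30·27 = 9720; A_2A_3 = 30·27·5 = 4050; A_3A_4 = 27·5·25 = 3375; A_4A_5 = 5·25·7 = 875; A_5A_6 = 25·7·27 = 4725.
Length 3: A_1..A_3: k=1: 0+4050+12·30·5=5850; k=2: 9720+0+12·27·5=11340 → min 5850 | A_2..A_4: k=2: 0+3375+30·27·25=23625; k=3: 4050+0+30·5·25=7800 → min 7800 | A_3..A_5: k=3: 0+875+27·5·7=1820; k=4: 3375+0+27·25·7=8100 → min 1820 | A_4..A_6: k=4: 0+4725+5·25·27=8100; k=5: 875+0+5·7·27=1820 → min 1820.
Length 4: A_1..A_4: k=1: 0+7800+12·30·25=16800; k=2: 9720+3375+12·27·25=21195; k=3: 5850+0+12·5·25=7350 → min 7350 | A_2..A_5: k=2: 0+1820+30·27·7=7490; k=3: 4050+875+30·5·7=5975; k=4: 7800+0+30·25·7=13050 → min 5975 | A_3..A_6: k=3: 0+1820+27·5·27=5465; k=4: 3375+4725+27·25·27=26325; k=5: 1820+0+27·7·27=6923 → min 5465.
Length 5: A_1..A_5: k=1: 0+5975+12·30·7=8495; k=2: 9720+1820+12·27·7=13808; k=3: 5850+875+12·5·7=7145; k=4: 7350+0+12·25·7=9450 → min 7145 | A_2..A_6: k=2: 0+5465+30·27·27=27335; k=3: 4050+1820+30·5·27=9920; k=4: 7800+4725+30·25·27=32775; k=5: 5975+0+30·7·27=11645 → min 9920.
Top-level splits: k=1: (A_1..A_1)·(A_2..A_6) → 0+9920+12·30·27 = 19640; k=2: (A_1..A_2)·(A_3..A_6) → 9720+5465+12·27·27 = 23933; k=3: (A_1..A_3)·(A_4..A_6) → 5850+1820+12·5·27 = 9290; k=4: (A_1..A_4)·(A_5..A_6) → 7350+4725+12·25·27 = 20175; k=5: (A_1..A_5)·(A_6..A_6) → 7145+0+12·7·27 = 9413.
Best split is after A_3, i.e. k = 3.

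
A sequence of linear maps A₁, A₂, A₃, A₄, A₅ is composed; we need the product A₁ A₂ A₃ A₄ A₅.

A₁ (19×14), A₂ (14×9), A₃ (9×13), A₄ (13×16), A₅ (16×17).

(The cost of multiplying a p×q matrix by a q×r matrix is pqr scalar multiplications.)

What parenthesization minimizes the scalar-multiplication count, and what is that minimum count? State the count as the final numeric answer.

Adjacent pairs: A₁A₂ = 19·14·9 = 2394; A₂A₃ = 14·9·13 = 1638; A₃A₄ = 9·13·16 = 1872; A₄A₅ = 13·16·17 = 3536.
Length 3: A₁..A₃: k=1: 0+1638+19·14·13=5096; k=2: 2394+0+19·9·13=4617 → min 4617 | A₂..A₄: k=2: 0+1872+14·9·16=3888; k=3: 1638+0+14·13·16=4550 → min 3888 | A₃..A₅: k=3: 0+3536+9·13·17=5525; k=4: 1872+0+9·16·17=4320 → min 4320.
Length 4: A₁..A₄: k=1: 0+3888+19·14·16=8144; k=2: 2394+1872+19·9·16=7002; k=3: 4617+0+19·13·16=8569 → min 7002 | A₂..A₅: k=2: 0+4320+14·9·17=6462; k=3: 1638+3536+14·13·17=8268; k=4: 3888+0+14·16·17=7696 → min 6462.
Length 5: A₁..A₅: k=1: 0+6462+19·14·17=10984; k=2: 2394+4320+19·9·17=9621; k=3: 4617+3536+19·13·17=12352; k=4: 7002+0+19·16·17=12170 → min 9621.
Optimal parenthesization: ((A₁ A₂) ((A₃ A₄) A₅)) with cost 9621.

9621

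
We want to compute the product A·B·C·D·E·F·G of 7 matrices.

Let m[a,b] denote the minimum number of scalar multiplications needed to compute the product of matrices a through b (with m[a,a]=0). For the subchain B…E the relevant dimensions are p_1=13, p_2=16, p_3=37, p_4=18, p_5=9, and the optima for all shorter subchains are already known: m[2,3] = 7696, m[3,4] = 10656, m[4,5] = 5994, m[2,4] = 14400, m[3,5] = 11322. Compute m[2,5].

13194

m[2,5] = min over k∈[2,4] of m[2,k]+m[k+1,5]+p_{1}·p_k·p_{5}.
k=2: 0 + 11322 + 13·16·9 = 13194; k=3: 7696 + 5994 + 13·37·9 = 18019; k=4: 14400 + 0 + 13·18·9 = 16506.
Minimum: 13194 at k=2.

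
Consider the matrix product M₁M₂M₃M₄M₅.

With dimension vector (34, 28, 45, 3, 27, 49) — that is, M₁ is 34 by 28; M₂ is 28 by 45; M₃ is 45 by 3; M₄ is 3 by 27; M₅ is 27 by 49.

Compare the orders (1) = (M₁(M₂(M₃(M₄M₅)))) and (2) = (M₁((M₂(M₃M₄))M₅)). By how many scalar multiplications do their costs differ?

2385

Order (1) = (M₁(M₂(M₃(M₄M₅)))): (M₄M₅): 3×27 by 27×49 → 3×49, cost 3·27·49 = 3969; (M₃(M₄M₅)): 45×3 by 3×49 → 45×49, cost 45·3·49 = 6615; cumulative 10584; (M₂(M₃(M₄M₅))): 28×45 by 45×49 → 28×49, cost 28·45·49 = 61740; cumulative 72324; (M₁(M₂(M₃(M₄M₅)))): 34×28 by 28×49 → 34×49, cost 34·28·49 = 46648; cumulative 118972. Total 118972.
Order (2) = (M₁((M₂(M₃M₄))M₅)): (M₃M₄): 45×3 by 3×27 → 45×27, cost 45·3·27 = 3645; (M₂(M₃M₄)): 28×45 by 45×27 → 28×27, cost 28·45·27 = 34020; cumulative 37665; ((M₂(M₃M₄))M₅): 28×27 by 27×49 → 28×49, cost 28·27·49 = 37044; cumulative 74709; (M₁((M₂(M₃M₄))M₅)): 34×28 by 28×49 → 34×49, cost 34·28·49 = 46648; cumulative 121357. Total 121357.
Difference: |118972 − 121357| = 2385.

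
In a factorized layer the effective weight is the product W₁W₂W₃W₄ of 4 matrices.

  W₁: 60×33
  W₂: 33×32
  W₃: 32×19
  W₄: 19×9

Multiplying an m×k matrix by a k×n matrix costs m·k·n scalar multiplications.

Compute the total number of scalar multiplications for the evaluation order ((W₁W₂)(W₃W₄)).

86112

(W₁W₂): 60×33 by 33×32 → 60×32, cost 60·33·32 = 63360
(W₃W₄): 32×19 by 19×9 → 32×9, cost 32·19·9 = 5472
((W₁W₂)(W₃W₄)): 60×32 by 32×9 → 60×9, cost 60·32·9 = 17280; cumulative 86112
Total: 86112 scalar multiplications.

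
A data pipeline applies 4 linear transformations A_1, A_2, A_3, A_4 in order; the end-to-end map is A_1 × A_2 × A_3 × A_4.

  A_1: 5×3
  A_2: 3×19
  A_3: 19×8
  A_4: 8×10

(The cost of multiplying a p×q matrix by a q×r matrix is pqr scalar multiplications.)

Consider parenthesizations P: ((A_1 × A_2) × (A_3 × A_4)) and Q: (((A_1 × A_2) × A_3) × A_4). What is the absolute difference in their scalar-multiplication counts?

Order P = ((A_1 × A_2) × (A_3 × A_4)): (A_1 × A_2): 5×3 by 3×19 → 5×19, cost 5·3·19 = 285; (A_3 × A_4): 19×8 by 8×10 → 19×10, cost 19·8·10 = 1520; ((A_1 × A_2) × (A_3 × A_4)): 5×19 by 19×10 → 5×10, cost 5·19·10 = 950; cumulative 2755. Total 2755.
Order Q = (((A_1 × A_2) × A_3) × A_4): (A_1 × A_2): 5×3 by 3×19 → 5×19, cost 5·3·19 = 285; ((A_1 × A_2) × A_3): 5×19 by 19×8 → 5×8, cost 5·19·8 = 760; cumulative 1045; (((A_1 × A_2) × A_3) × A_4): 5×8 by 8×10 → 5×10, cost 5·8·10 = 400; cumulative 1445. Total 1445.
Difference: |2755 − 1445| = 1310.

1310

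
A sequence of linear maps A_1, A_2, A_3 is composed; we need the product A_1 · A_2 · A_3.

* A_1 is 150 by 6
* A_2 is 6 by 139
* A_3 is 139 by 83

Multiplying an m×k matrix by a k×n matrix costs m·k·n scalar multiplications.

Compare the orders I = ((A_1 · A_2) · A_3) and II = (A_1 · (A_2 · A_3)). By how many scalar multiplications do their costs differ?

1711728

Order I = ((A_1 · A_2) · A_3): (A_1 · A_2): 150×6 by 6×139 → 150×139, cost 150·6·139 = 125100; ((A_1 · A_2) · A_3): 150×139 by 139×83 → 150×83, cost 150·139·83 = 1730550; cumulative 1855650. Total 1855650.
Order II = (A_1 · (A_2 · A_3)): (A_2 · A_3): 6×139 by 139×83 → 6×83, cost 6·139·83 = 69222; (A_1 · (A_2 · A_3)): 150×6 by 6×83 → 150×83, cost 150·6·83 = 74700; cumulative 143922. Total 143922.
Difference: |1855650 − 143922| = 1711728.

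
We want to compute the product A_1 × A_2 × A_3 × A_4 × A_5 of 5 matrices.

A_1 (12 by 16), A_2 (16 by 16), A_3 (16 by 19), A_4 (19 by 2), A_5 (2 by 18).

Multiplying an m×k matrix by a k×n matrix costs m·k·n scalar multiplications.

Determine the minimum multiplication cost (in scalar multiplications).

1936

Adjacent pairs: A_1A_2 = 12·16·16 = 3072; A_2A_3 = 16·16·19 = 4864; A_3A_4 = 16·19·2 = 608; A_4A_5 = 19·2·18 = 684.
Length 3: A_1..A_3: k=1: 0+4864+12·16·19=8512; k=2: 3072+0+12·16·19=6720 → min 6720 | A_2..A_4: k=2: 0+608+16·16·2=1120; k=3: 4864+0+16·19·2=5472 → min 1120 | A_3..A_5: k=3: 0+684+16·19·18=6156; k=4: 608+0+16·2·18=1184 → min 1184.
Length 4: A_1..A_4: k=1: 0+1120+12·16·2=1504; k=2: 3072+608+12·16·2=4064; k=3: 6720+0+12·19·2=7176 → min 1504 | A_2..A_5: k=2: 0+1184+16·16·18=5792; k=3: 4864+684+16·19·18=11020; k=4: 1120+0+16·2·18=1696 → min 1696.
Length 5: A_1..A_5: k=1: 0+1696+12·16·18=5152; k=2: 3072+1184+12·16·18=7712; k=3: 6720+684+12·19·18=11508; k=4: 1504+0+12·2·18=1936 → min 1936.
Optimal order: ((A_1 × (A_2 × (A_3 × A_4))) × A_5) with cost 1936.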